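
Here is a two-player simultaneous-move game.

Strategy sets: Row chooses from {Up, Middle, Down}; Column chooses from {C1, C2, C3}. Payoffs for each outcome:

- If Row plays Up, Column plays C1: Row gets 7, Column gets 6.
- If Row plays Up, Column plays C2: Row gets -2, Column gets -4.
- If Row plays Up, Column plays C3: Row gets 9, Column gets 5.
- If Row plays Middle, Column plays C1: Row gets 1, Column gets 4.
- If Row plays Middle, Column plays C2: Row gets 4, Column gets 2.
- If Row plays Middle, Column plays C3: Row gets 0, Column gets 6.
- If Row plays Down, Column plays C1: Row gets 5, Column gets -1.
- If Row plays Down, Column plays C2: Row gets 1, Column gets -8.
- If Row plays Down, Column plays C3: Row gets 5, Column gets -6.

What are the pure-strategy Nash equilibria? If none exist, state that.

(Up, C1)

(Up, C1): Row gets 7, best alternative 5; Column gets 6, best alternative 5. No profitable deviation — NE.
(Up, C2): Row can switch to Middle (-2 → 4). Not NE.
(Up, C3): Column can switch to C1 (5 → 6). Not NE.
(Middle, C1): Row can switch to Up (1 → 7). Not NE.
(Middle, C2): Column can switch to C1 (2 → 4). Not NE.
(Middle, C3): Row can switch to Up (0 → 9). Not NE.
(Down, C1): Row can switch to Up (5 → 7). Not NE.
(Down, C2): Row can switch to Middle (1 → 4). Not NE.
(Down, C3): Row can switch to Up (5 → 9). Not NE.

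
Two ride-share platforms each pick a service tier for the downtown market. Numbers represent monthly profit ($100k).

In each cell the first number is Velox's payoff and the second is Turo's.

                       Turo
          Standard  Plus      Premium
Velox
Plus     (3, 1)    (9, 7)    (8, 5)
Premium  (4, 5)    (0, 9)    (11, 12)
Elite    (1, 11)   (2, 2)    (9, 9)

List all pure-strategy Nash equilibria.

The pure Nash equilibria are (Plus, Plus), (Premium, Premium).

For each player, find the best response to each opponent profile; mutual best responses are the pure NE.
Velox against Standard: payoffs 3, 4, 1 → best response Premium.
Velox against Plus: payoffs 9, 0, 2 → best response Plus.
Velox against Premium: payoffs 8, 11, 9 → best response Premium.
Turo against Plus: payoffs 1, 7, 5 → best response Plus.
Turo against Premium: payoffs 5, 9, 12 → best response Premium.
Turo against Elite: payoffs 11, 2, 9 → best response Standard.
Mutual best responses: (Plus, Plus); (Premium, Premium).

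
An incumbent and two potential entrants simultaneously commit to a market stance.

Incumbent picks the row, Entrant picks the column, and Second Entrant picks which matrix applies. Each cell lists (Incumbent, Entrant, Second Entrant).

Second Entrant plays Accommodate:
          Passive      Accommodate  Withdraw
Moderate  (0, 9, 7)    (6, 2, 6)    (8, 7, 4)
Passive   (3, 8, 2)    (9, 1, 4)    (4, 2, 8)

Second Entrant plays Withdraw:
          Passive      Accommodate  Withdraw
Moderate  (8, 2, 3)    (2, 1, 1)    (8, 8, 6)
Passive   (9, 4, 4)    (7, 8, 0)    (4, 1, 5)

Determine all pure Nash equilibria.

(Moderate, Passive, Accommodate): Incumbent can switch to Passive (0 → 3). Not NE.
(Moderate, Passive, Withdraw): Incumbent can switch to Passive (8 → 9). Not NE.
(Moderate, Accommodate, Accommodate): Incumbent can switch to Passive (6 → 9). Not NE.
(Moderate, Accommodate, Withdraw): Incumbent can switch to Passive (2 → 7). Not NE.
(Moderate, Withdraw, Accommodate): Entrant can switch to Passive (7 → 9). Not NE.
(Moderate, Withdraw, Withdraw): Incumbent gets 8, best alternative 4; Entrant gets 8, best alternative 2; Second Entrant gets 6, best alternative 4. No profitable deviation — NE.
(Passive, Passive, Accommodate): Second Entrant can switch to Withdraw (2 → 4). Not NE.
(The remaining 5 profiles each have a profitable deviation by the same check.)

Pure NE: (Moderate, Withdraw, Withdraw)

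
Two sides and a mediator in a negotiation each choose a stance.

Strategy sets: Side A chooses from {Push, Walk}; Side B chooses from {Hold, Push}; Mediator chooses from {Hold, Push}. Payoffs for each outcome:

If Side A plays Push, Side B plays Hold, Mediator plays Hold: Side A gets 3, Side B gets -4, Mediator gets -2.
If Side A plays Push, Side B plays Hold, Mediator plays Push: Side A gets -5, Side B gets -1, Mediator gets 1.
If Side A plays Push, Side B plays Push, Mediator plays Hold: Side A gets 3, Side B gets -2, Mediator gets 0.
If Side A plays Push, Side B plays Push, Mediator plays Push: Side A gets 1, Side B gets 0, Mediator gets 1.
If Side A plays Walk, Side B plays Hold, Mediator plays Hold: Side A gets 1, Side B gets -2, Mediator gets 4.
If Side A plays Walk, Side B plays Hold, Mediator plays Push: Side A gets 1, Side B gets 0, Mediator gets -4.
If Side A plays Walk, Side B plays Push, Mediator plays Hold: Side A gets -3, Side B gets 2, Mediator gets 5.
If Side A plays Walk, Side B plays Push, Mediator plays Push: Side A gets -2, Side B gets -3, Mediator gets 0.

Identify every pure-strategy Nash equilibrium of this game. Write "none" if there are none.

The unique pure-strategy Nash equilibrium is (Push, Push, Push).

(Push, Hold, Hold): Side B can switch to Push (-4 → -2). Not NE.
(Push, Hold, Push): Side A can switch to Walk (-5 → 1). Not NE.
(Push, Push, Hold): Mediator can switch to Push (0 → 1). Not NE.
(Push, Push, Push): Side A gets 1, best alternative -2; Side B gets 0, best alternative -1; Mediator gets 1, best alternative 0. No profitable deviation — NE.
(Walk, Hold, Hold): Side A can switch to Push (1 → 3). Not NE.
(Walk, Hold, Push): Mediator can switch to Hold (-4 → 4). Not NE.
(Walk, Push, Hold): Side A can switch to Push (-3 → 3). Not NE.
(Walk, Push, Push): Side A can switch to Push (-2 → 1). Not NE.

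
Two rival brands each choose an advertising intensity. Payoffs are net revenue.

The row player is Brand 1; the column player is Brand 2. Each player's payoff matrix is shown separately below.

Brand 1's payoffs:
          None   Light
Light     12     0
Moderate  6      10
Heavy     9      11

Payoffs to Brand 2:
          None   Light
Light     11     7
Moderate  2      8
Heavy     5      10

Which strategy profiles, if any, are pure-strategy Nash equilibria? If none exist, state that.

Pure-strategy Nash equilibria: (Light, None), (Heavy, Light)

(Light, None): Brand 1 gets 12, best alternative 9; Brand 2 gets 11, best alternative 7. No profitable deviation — NE.
(Light, Light): Brand 1 can switch to Moderate (0 → 10). Not NE.
(Moderate, None): Brand 1 can switch to Light (6 → 12). Not NE.
(Moderate, Light): Brand 1 can switch to Heavy (10 → 11). Not NE.
(Heavy, None): Brand 1 can switch to Light (9 → 12). Not NE.
(Heavy, Light): Brand 1 gets 11, best alternative 10; Brand 2 gets 10, best alternative 5. No profitable deviation — NE.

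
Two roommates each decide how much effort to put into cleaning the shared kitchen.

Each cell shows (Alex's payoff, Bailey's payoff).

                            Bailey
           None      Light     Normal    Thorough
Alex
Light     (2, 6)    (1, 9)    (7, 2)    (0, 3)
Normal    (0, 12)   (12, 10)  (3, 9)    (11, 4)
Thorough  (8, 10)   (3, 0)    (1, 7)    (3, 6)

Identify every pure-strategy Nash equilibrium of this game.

Pure NE: (Thorough, None)

Mark each player's best response to every combination of opponents' strategies; a profile where every player is best-responding is a pure Nash equilibrium.
Alex against None: payoffs 2, 0, 8 → best response Thorough.
Alex against Light: payoffs 1, 12, 3 → best response Normal.
Alex against Normal: payoffs 7, 3, 1 → best response Light.
Alex against Thorough: payoffs 0, 11, 3 → best response Normal.
Bailey against Light: payoffs 6, 9, 2, 3 → best response Light.
Bailey against Normal: payoffs 12, 10, 9, 4 → best response None.
Bailey against Thorough: payoffs 10, 0, 7, 6 → best response None.
Mutual best responses: (Thorough, None).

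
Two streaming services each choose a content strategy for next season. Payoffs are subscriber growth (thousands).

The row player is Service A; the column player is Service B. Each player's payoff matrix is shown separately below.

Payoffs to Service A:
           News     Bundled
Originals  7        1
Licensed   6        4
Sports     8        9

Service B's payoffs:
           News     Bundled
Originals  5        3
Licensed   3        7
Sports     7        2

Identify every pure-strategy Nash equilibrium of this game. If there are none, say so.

Service A against News: payoffs 7, 6, 8 → best response Sports.
Service A against Bundled: payoffs 1, 4, 9 → best response Sports.
Service B against Originals: payoffs 5, 3 → best response News.
Service B against Licensed: payoffs 3, 7 → best response Bundled.
Service B against Sports: payoffs 7, 2 → best response News.
Mutual best responses: (Sports, News).

The unique pure-strategy Nash equilibrium is (Sports, News).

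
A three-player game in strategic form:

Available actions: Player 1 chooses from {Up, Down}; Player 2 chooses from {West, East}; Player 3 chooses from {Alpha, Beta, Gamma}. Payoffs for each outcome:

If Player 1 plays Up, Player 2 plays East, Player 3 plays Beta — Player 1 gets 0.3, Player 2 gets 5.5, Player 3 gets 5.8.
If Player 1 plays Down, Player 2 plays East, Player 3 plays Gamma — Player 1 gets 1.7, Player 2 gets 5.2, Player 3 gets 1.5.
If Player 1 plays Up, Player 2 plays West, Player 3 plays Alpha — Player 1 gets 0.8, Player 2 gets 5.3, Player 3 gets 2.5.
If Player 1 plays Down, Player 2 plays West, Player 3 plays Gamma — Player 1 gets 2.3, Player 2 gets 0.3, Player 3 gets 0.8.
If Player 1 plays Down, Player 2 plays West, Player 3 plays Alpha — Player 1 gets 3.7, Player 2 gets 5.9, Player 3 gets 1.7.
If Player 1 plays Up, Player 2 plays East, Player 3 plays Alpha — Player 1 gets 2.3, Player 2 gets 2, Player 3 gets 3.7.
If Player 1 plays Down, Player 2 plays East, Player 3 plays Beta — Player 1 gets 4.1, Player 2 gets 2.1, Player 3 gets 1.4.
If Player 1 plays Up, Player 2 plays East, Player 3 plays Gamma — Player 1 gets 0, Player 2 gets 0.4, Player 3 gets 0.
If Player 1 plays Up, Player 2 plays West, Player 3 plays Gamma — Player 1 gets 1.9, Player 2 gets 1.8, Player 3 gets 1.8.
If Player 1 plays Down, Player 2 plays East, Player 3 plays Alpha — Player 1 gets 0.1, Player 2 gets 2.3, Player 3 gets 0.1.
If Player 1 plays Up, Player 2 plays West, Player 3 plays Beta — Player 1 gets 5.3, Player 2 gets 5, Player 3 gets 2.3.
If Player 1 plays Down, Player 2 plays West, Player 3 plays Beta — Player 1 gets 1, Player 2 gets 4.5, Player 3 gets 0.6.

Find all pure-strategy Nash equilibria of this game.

(Down, West, Alpha), (Down, East, Gamma)

Player 1 against (West, Alpha): payoffs 0.8, 3.7 → best response Down.
Player 1 against (West, Beta): payoffs 5.3, 1 → best response Up.
Player 1 against (West, Gamma): payoffs 1.9, 2.3 → best response Down.
Player 1 against (East, Alpha): payoffs 2.3, 0.1 → best response Up.
Player 1 against (East, Beta): payoffs 0.3, 4.1 → best response Down.
Player 1 against (East, Gamma): payoffs 0, 1.7 → best response Down.
Player 2 against (Up, Alpha): payoffs 5.3, 2 → best response West.
Player 2 against (Up, Beta): payoffs 5, 5.5 → best response East.
Player 2 against (Up, Gamma): payoffs 1.8, 0.4 → best response West.
Player 2 against (Down, Alpha): payoffs 5.9, 2.3 → best response West.
Player 2 against (Down, Beta): payoffs 4.5, 2.1 → best response West.
Player 2 against (Down, Gamma): payoffs 0.3, 5.2 → best response East.
Player 3 against (Up, West): payoffs 2.5, 2.3, 1.8 → best response Alpha.
Player 3 against (Up, East): payoffs 3.7, 5.8, 0 → best response Beta.
Player 3 against (Down, West): payoffs 1.7, 0.6, 0.8 → best response Alpha.
Player 3 against (Down, East): payoffs 0.1, 1.4, 1.5 → best response Gamma.
Mutual best responses: (Down, West, Alpha); (Down, East, Gamma).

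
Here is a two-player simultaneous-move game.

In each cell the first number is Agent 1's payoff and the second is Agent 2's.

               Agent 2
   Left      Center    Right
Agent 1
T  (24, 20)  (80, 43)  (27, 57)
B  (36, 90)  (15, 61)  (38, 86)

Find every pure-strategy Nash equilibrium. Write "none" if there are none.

The unique pure-strategy Nash equilibrium is (B, Left).

Agent 1 against Left: payoffs 24, 36 → best response B.
Agent 1 against Center: payoffs 80, 15 → best response T.
Agent 1 against Right: payoffs 27, 38 → best response B.
Agent 2 against T: payoffs 20, 43, 57 → best response Right.
Agent 2 against B: payoffs 90, 61, 86 → best response Left.
Mutual best responses: (B, Left).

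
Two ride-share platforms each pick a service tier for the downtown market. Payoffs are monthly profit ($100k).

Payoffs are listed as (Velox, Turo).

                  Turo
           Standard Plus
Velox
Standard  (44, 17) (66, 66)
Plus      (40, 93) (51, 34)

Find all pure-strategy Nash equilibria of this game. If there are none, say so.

The unique pure-strategy Nash equilibrium is (Standard, Plus).

Check each profile: it is a Nash equilibrium iff no player can strictly gain by switching unilaterally.
(Standard, Standard): Turo can switch to Plus (17 → 66). Not NE.
(Standard, Plus): Velox gets 66, best alternative 51; Turo gets 66, best alternative 17. No profitable deviation — NE.
(Plus, Standard): Velox can switch to Standard (40 → 44). Not NE.
(Plus, Plus): Velox can switch to Standard (51 → 66). Not NE.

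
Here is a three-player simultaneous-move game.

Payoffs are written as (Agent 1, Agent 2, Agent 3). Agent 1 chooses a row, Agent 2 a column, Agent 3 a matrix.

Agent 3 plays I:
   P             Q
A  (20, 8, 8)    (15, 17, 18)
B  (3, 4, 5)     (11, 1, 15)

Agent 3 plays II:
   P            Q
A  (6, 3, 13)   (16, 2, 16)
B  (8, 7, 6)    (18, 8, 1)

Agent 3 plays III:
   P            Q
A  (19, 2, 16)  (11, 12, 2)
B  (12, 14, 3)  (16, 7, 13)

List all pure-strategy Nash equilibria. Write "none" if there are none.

(A, Q, I)

(A, P, I): Agent 2 can switch to Q (8 → 17). Not NE.
(A, P, II): Agent 1 can switch to B (6 → 8). Not NE.
(A, P, III): Agent 2 can switch to Q (2 → 12). Not NE.
(A, Q, I): Agent 1 gets 15, best alternative 11; Agent 2 gets 17, best alternative 8; Agent 3 gets 18, best alternative 16. No profitable deviation — NE.
(A, Q, II): Agent 1 can switch to B (16 → 18). Not NE.
(A, Q, III): Agent 1 can switch to B (11 → 16). Not NE.
(B, P, I): Agent 1 can switch to A (3 → 20). Not NE.
(The remaining 5 profiles each have a profitable deviation by the same check.)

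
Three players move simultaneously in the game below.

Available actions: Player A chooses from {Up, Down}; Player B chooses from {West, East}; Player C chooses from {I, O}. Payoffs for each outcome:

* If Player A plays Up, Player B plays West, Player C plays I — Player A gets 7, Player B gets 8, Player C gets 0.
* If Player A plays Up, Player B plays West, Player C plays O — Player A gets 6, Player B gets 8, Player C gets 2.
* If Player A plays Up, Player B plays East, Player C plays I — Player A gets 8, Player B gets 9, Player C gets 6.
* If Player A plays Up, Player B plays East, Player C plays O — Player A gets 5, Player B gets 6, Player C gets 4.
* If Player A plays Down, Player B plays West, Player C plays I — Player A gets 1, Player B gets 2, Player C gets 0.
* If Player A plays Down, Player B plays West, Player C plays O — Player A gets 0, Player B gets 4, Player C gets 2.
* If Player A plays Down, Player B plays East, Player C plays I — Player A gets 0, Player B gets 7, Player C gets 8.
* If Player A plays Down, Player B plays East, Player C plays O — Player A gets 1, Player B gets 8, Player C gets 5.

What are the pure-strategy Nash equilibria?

Player A against (West, I): payoffs 7, 1 → best response Up.
Player A against (West, O): payoffs 6, 0 → best response Up.
Player A against (East, I): payoffs 8, 0 → best response Up.
Player A against (East, O): payoffs 5, 1 → best response Up.
Player B against (Up, I): payoffs 8, 9 → best response East.
Player B against (Up, O): payoffs 8, 6 → best response West.
Player B against (Down, I): payoffs 2, 7 → best response East.
Player B against (Down, O): payoffs 4, 8 → best response East.
Player C against (Up, West): payoffs 0, 2 → best response O.
Player C against (Up, East): payoffs 6, 4 → best response I.
Player C against (Down, West): payoffs 0, 2 → best response O.
Player C against (Down, East): payoffs 8, 5 → best response I.
Mutual best responses: (Up, West, O); (Up, East, I).

Pure-strategy Nash equilibria: (Up, West, O) and (Up, East, I)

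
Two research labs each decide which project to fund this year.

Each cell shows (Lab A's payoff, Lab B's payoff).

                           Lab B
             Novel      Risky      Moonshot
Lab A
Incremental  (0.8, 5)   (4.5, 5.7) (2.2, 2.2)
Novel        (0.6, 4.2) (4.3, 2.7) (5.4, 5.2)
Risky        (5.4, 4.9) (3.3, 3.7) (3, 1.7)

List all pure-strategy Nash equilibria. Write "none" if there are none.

The pure Nash equilibria are (Incremental, Risky); (Novel, Moonshot); (Risky, Novel).

Lab A against Novel: payoffs 0.8, 0.6, 5.4 → best response Risky.
Lab A against Risky: payoffs 4.5, 4.3, 3.3 → best response Incremental.
Lab A against Moonshot: payoffs 2.2, 5.4, 3 → best response Novel.
Lab B against Incremental: payoffs 5, 5.7, 2.2 → best response Risky.
Lab B against Novel: payoffs 4.2, 2.7, 5.2 → best response Moonshot.
Lab B against Risky: payoffs 4.9, 3.7, 1.7 → best response Novel.
Mutual best responses: (Incremental, Risky); (Novel, Moonshot); (Risky, Novel).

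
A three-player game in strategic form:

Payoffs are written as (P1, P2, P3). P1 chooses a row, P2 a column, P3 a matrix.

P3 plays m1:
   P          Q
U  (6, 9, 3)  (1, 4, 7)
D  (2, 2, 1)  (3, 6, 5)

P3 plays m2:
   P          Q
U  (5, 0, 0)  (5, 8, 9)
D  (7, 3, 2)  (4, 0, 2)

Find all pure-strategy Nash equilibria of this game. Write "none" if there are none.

The pure Nash equilibria are (U, P, m1); (U, Q, m2); (D, P, m2); (D, Q, m1).

Check each profile: it is a Nash equilibrium iff no player can strictly gain by switching unilaterally.
(U, P, m1): P1 gets 6, best alternative 2; P2 gets 9, best alternative 4; P3 gets 3, best alternative 0. No profitable deviation — NE.
(U, P, m2): P1 can switch to D (5 → 7). Not NE.
(U, Q, m1): P1 can switch to D (1 → 3). Not NE.
(U, Q, m2): P1 gets 5, best alternative 4; P2 gets 8, best alternative 0; P3 gets 9, best alternative 7. No profitable deviation — NE.
(D, P, m1): P1 can switch to U (2 → 6). Not NE.
(D, P, m2): P1 gets 7, best alternative 5; P2 gets 3, best alternative 0; P3 gets 2, best alternative 1. No profitable deviation — NE.
(D, Q, m1): P1 gets 3, best alternative 1; P2 gets 6, best alternative 2; P3 gets 5, best alternative 2. No profitable deviation — NE.
(D, Q, m2): P1 can switch to U (4 → 5). Not NE.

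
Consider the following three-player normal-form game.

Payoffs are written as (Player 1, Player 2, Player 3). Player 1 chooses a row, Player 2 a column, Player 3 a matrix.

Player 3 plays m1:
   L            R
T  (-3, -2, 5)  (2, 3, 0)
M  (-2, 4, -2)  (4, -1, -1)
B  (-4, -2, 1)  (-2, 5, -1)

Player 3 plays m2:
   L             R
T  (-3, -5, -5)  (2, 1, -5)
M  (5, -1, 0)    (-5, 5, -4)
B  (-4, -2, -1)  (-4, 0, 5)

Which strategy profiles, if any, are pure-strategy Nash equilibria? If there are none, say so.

(T, L, m1): Player 1 can switch to M (-3 → -2). Not NE.
(T, L, m2): Player 1 can switch to M (-3 → 5). Not NE.
(T, R, m1): Player 1 can switch to M (2 → 4). Not NE.
(T, R, m2): Player 3 can switch to m1 (-5 → 0). Not NE.
(M, L, m1): Player 3 can switch to m2 (-2 → 0). Not NE.
(M, L, m2): Player 2 can switch to R (-1 → 5). Not NE.
(M, R, m1): Player 2 can switch to L (-1 → 4). Not NE.
(M, R, m2): Player 1 can switch to T (-5 → 2). Not NE.
(B, L, m1): Player 1 can switch to T (-4 → -3). Not NE.
(B, L, m2): Player 1 can switch to T (-4 → -3). Not NE.
(The remaining 2 profiles each have a profitable deviation by the same check.)

This game has no pure Nash equilibrium.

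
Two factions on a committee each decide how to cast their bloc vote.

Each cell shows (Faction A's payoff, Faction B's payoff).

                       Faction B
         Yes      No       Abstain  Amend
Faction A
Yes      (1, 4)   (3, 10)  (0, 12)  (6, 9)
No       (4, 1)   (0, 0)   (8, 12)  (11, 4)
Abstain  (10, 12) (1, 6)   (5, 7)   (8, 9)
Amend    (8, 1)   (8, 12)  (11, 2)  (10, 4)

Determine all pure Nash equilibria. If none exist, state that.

Faction A against Yes: payoffs 1, 4, 10, 8 → best response Abstain.
Faction A against No: payoffs 3, 0, 1, 8 → best response Amend.
Faction A against Abstain: payoffs 0, 8, 5, 11 → best response Amend.
Faction A against Amend: payoffs 6, 11, 8, 10 → best response No.
Faction B against Yes: payoffs 4, 10, 12, 9 → best response Abstain.
Faction B against No: payoffs 1, 0, 12, 4 → best response Abstain.
Faction B against Abstain: payoffs 12, 6, 7, 9 → best response Yes.
Faction B against Amend: payoffs 1, 12, 2, 4 → best response No.
Mutual best responses: (Abstain, Yes); (Amend, No).

The pure Nash equilibria are (Abstain, Yes); (Amend, No).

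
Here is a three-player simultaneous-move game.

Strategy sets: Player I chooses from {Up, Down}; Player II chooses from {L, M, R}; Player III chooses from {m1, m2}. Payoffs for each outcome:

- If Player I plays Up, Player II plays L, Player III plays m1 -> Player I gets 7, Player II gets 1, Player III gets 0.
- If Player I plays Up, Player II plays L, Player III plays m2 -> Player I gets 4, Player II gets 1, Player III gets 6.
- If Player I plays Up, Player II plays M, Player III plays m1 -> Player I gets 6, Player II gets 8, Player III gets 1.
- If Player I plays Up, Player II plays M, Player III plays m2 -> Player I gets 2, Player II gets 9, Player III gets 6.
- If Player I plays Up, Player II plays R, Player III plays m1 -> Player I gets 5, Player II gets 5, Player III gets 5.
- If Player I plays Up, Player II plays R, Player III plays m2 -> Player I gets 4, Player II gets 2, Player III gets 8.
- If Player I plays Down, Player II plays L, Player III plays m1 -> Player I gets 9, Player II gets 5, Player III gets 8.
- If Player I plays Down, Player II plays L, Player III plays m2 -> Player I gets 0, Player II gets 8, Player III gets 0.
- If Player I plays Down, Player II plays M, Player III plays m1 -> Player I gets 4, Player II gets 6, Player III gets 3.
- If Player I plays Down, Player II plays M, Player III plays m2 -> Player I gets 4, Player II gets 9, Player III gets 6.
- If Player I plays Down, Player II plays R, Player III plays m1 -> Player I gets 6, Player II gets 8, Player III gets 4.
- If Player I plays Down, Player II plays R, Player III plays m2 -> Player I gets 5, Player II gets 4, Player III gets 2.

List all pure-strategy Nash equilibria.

Player I against (L, m1): payoffs 7, 9 → best response Down.
Player I against (L, m2): payoffs 4, 0 → best response Up.
Player I against (M, m1): payoffs 6, 4 → best response Up.
Player I against (M, m2): payoffs 2, 4 → best response Down.
Player I against (R, m1): payoffs 5, 6 → best response Down.
Player I against (R, m2): payoffs 4, 5 → best response Down.
Player II against (Up, m1): payoffs 1, 8, 5 → best response M.
Player II against (Up, m2): payoffs 1, 9, 2 → best response M.
Player II against (Down, m1): payoffs 5, 6, 8 → best response R.
Player II against (Down, m2): payoffs 8, 9, 4 → best response M.
Player III against (Up, L): payoffs 0, 6 → best response m2.
Player III against (Up, M): payoffs 1, 6 → best response m2.
Player III against (Up, R): payoffs 5, 8 → best response m2.
Player III against (Down, L): payoffs 8, 0 → best response m1.
Player III against (Down, M): payoffs 3, 6 → best response m2.
Player III against (Down, R): payoffs 4, 2 → best response m1.
Mutual best responses: (Down, M, m2); (Down, R, m1).

The pure Nash equilibria are (Down, M, m2), (Down, R, m1).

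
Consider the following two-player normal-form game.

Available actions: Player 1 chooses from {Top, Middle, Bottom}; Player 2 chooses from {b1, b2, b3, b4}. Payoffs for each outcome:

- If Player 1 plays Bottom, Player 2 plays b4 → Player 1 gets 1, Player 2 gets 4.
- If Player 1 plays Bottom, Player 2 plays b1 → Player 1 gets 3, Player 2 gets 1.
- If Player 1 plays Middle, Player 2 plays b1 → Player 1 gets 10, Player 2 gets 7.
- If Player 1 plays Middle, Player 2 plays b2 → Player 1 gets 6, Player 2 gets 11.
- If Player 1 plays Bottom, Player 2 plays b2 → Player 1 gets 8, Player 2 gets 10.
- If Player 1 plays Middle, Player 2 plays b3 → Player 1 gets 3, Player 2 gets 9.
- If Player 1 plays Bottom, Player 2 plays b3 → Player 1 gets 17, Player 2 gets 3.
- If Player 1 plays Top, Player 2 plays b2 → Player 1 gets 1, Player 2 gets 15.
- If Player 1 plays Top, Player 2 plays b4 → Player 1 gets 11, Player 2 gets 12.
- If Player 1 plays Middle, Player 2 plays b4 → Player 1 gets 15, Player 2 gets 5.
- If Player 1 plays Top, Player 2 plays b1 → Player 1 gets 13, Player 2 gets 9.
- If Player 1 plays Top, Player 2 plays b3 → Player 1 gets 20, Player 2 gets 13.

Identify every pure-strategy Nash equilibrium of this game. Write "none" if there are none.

Pure NE: (Bottom, b2)

(Top, b1): Player 2 can switch to b2 (9 → 15). Not NE.
(Top, b2): Player 1 can switch to Middle (1 → 6). Not NE.
(Top, b3): Player 2 can switch to b2 (13 → 15). Not NE.
(Top, b4): Player 1 can switch to Middle (11 → 15). Not NE.
(Middle, b1): Player 1 can switch to Top (10 → 13). Not NE.
(Middle, b2): Player 1 can switch to Bottom (6 → 8). Not NE.
(Middle, b3): Player 1 can switch to Top (3 → 20). Not NE.
(Middle, b4): Player 2 can switch to b1 (5 → 7). Not NE.
(Bottom, b1): Player 1 can switch to Top (3 → 13). Not NE.
(Bottom, b2): Player 1 gets 8, best alternative 6; Player 2 gets 10, best alternative 4. No profitable deviation — NE.
(Bottom, b3): Player 1 can switch to Top (17 → 20). Not NE.
(The remaining 1 profile has a profitable deviation by the same check.)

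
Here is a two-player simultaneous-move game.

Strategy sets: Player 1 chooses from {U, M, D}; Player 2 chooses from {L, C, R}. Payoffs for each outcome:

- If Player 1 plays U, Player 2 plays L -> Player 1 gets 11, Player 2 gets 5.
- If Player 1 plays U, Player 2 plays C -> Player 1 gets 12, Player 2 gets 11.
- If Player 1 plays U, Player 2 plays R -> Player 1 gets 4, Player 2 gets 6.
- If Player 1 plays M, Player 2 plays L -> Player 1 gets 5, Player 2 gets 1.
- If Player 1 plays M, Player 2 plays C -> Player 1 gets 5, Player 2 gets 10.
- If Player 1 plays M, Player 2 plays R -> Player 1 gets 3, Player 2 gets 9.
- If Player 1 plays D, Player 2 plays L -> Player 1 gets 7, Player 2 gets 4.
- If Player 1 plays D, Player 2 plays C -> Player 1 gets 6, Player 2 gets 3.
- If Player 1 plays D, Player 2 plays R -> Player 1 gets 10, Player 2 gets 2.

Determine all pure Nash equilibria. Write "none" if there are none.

Check each profile: it is a Nash equilibrium iff no player can strictly gain by switching unilaterally.
(U, L): Player 2 can switch to C (5 → 11). Not NE.
(U, C): Player 1 gets 12, best alternative 6; Player 2 gets 11, best alternative 6. No profitable deviation — NE.
(U, R): Player 1 can switch to D (4 → 10). Not NE.
(M, L): Player 1 can switch to U (5 → 11). Not NE.
(M, C): Player 1 can switch to U (5 → 12). Not NE.
(M, R): Player 1 can switch to U (3 → 4). Not NE.
(D, L): Player 1 can switch to U (7 → 11). Not NE.
(D, C): Player 1 can switch to U (6 → 12). Not NE.
(D, R): Player 2 can switch to L (2 → 4). Not NE.

Pure NE: (U, C)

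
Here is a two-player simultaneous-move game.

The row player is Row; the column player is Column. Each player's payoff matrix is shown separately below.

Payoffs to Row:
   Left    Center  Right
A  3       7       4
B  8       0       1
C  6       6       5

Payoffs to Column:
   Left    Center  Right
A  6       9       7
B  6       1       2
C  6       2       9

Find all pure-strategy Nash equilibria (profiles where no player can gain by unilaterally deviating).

Check each profile: it is a Nash equilibrium iff no player can strictly gain by switching unilaterally.
(A, Left): Row can switch to B (3 → 8). Not NE.
(A, Center): Row gets 7, best alternative 6; Column gets 9, best alternative 7. No profitable deviation — NE.
(A, Right): Row can switch to C (4 → 5). Not NE.
(B, Left): Row gets 8, best alternative 6; Column gets 6, best alternative 2. No profitable deviation — NE.
(B, Center): Row can switch to A (0 → 7). Not NE.
(B, Right): Row can switch to A (1 → 4). Not NE.
(C, Left): Row can switch to B (6 → 8). Not NE.
(C, Center): Row can switch to A (6 → 7). Not NE.
(C, Right): Row gets 5, best alternative 4; Column gets 9, best alternative 6. No profitable deviation — NE.

Pure-strategy Nash equilibria: (A, Center) and (B, Left) and (C, Right)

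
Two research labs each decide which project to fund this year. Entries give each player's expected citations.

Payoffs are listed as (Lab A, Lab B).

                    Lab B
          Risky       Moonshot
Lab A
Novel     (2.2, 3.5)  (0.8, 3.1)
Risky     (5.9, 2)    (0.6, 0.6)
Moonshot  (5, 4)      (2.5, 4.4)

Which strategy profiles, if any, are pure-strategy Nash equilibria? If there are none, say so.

For each strategy profile, look for a profitable unilateral deviation.
(Novel, Risky): Lab A can switch to Risky (2.2 → 5.9). Not NE.
(Novel, Moonshot): Lab A can switch to Moonshot (0.8 → 2.5). Not NE.
(Risky, Risky): Lab A gets 5.9, best alternative 5; Lab B gets 2, best alternative 0.6. No profitable deviation — NE.
(Risky, Moonshot): Lab A can switch to Novel (0.6 → 0.8). Not NE.
(Moonshot, Risky): Lab A can switch to Risky (5 → 5.9). Not NE.
(Moonshot, Moonshot): Lab A gets 2.5, best alternative 0.8; Lab B gets 4.4, best alternative 4. No profitable deviation — NE.

(Risky, Risky), (Moonshot, Moonshot)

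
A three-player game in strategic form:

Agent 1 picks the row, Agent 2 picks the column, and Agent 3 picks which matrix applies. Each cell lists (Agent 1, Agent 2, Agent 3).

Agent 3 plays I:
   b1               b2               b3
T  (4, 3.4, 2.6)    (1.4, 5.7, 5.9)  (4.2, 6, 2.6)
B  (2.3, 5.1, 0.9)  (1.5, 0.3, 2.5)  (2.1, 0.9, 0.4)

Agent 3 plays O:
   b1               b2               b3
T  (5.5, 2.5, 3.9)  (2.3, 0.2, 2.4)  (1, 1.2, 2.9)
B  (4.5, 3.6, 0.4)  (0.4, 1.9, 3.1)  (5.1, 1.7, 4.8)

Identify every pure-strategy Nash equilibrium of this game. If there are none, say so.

Agent 1 against (b1, I): payoffs 4, 2.3 → best response T.
Agent 1 against (b1, O): payoffs 5.5, 4.5 → best response T.
Agent 1 against (b2, I): payoffs 1.4, 1.5 → best response B.
Agent 1 against (b2, O): payoffs 2.3, 0.4 → best response T.
Agent 1 against (b3, I): payoffs 4.2, 2.1 → best response T.
Agent 1 against (b3, O): payoffs 1, 5.1 → best response B.
Agent 2 against (T, I): payoffs 3.4, 5.7, 6 → best response b3.
Agent 2 against (T, O): payoffs 2.5, 0.2, 1.2 → best response b1.
Agent 2 against (B, I): payoffs 5.1, 0.3, 0.9 → best response b1.
Agent 2 against (B, O): payoffs 3.6, 1.9, 1.7 → best response b1.
Agent 3 against (T, b1): payoffs 2.6, 3.9 → best response O.
Agent 3 against (T, b2): payoffs 5.9, 2.4 → best response I.
Agent 3 against (T, b3): payoffs 2.6, 2.9 → best response O.
Agent 3 against (B, b1): payoffs 0.9, 0.4 → best response I.
Agent 3 against (B, b2): payoffs 2.5, 3.1 → best response O.
Agent 3 against (B, b3): payoffs 0.4, 4.8 → best response O.
Mutual best responses: (T, b1, O).

(T, b1, O)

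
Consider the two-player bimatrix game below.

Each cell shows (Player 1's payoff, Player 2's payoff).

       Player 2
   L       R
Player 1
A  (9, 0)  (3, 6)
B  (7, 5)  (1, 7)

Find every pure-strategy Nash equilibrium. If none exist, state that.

Pure NE: (A, R)

(A, L): Player 2 can switch to R (0 → 6). Not NE.
(A, R): Player 1 gets 3, best alternative 1; Player 2 gets 6, best alternative 0. No profitable deviation — NE.
(B, L): Player 1 can switch to A (7 → 9). Not NE.
(B, R): Player 1 can switch to A (1 → 3). Not NE.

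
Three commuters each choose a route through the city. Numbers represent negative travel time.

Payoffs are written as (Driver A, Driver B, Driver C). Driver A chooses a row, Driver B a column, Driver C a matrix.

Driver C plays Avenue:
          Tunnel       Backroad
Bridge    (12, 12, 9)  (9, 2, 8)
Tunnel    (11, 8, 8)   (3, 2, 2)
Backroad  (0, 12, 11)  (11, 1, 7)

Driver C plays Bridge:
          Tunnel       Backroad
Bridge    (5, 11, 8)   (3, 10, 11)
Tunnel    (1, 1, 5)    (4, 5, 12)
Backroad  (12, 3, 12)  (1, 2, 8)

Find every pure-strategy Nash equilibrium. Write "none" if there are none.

The pure Nash equilibria are (Bridge, Tunnel, Avenue); (Tunnel, Backroad, Bridge); (Backroad, Tunnel, Bridge).

Driver A against (Tunnel, Avenue): payoffs 12, 11, 0 → best response Bridge.
Driver A against (Tunnel, Bridge): payoffs 5, 1, 12 → best response Backroad.
Driver A against (Backroad, Avenue): payoffs 9, 3, 11 → best response Backroad.
Driver A against (Backroad, Bridge): payoffs 3, 4, 1 → best response Tunnel.
Driver B against (Bridge, Avenue): payoffs 12, 2 → best response Tunnel.
Driver B against (Bridge, Bridge): payoffs 11, 10 → best response Tunnel.
Driver B against (Tunnel, Avenue): payoffs 8, 2 → best response Tunnel.
Driver B against (Tunnel, Bridge): payoffs 1, 5 → best response Backroad.
Driver B against (Backroad, Avenue): payoffs 12, 1 → best response Tunnel.
Driver B against (Backroad, Bridge): payoffs 3, 2 → best response Tunnel.
Driver C against (Bridge, Tunnel): payoffs 9, 8 → best response Avenue.
Driver C against (Bridge, Backroad): payoffs 8, 11 → best response Bridge.
Driver C against (Tunnel, Tunnel): payoffs 8, 5 → best response Avenue.
Driver C against (Tunnel, Backroad): payoffs 2, 12 → best response Bridge.
Driver C against (Backroad, Tunnel): payoffs 11, 12 → best response Bridge.
Driver C against (Backroad, Backroad): payoffs 7, 8 → best response Bridge.
Mutual best responses: (Bridge, Tunnel, Avenue); (Tunnel, Backroad, Bridge); (Backroad, Tunnel, Bridge).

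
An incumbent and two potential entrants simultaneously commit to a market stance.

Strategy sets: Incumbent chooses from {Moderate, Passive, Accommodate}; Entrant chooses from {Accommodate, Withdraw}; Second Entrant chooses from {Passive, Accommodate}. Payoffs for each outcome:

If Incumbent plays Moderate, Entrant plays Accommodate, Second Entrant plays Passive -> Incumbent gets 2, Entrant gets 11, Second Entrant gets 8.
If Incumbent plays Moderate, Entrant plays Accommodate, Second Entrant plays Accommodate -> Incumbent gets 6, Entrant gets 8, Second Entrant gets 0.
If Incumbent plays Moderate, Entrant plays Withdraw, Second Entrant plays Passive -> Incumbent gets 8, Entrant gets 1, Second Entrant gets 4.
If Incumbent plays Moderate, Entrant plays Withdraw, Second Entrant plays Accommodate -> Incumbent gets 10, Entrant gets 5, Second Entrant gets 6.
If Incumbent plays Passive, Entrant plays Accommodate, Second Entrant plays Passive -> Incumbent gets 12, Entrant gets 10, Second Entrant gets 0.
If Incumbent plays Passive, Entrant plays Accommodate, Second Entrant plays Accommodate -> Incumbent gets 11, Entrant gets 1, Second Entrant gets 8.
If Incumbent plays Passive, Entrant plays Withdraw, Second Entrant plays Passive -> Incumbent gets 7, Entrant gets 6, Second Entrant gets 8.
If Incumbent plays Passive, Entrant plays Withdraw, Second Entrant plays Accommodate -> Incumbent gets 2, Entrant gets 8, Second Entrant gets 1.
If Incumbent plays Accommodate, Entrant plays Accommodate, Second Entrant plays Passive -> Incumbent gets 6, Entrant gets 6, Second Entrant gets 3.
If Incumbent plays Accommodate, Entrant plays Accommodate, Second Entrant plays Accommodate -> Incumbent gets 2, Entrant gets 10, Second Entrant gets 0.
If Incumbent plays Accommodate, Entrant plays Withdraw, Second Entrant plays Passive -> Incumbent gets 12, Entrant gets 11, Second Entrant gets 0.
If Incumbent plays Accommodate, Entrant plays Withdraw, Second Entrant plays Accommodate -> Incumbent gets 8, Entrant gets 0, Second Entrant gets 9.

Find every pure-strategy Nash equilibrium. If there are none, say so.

(Moderate, Accommodate, Passive): Incumbent can switch to Passive (2 → 12). Not NE.
(Moderate, Accommodate, Accommodate): Incumbent can switch to Passive (6 → 11). Not NE.
(Moderate, Withdraw, Passive): Incumbent can switch to Accommodate (8 → 12). Not NE.
(Moderate, Withdraw, Accommodate): Entrant can switch to Accommodate (5 → 8). Not NE.
(Passive, Accommodate, Passive): Second Entrant can switch to Accommodate (0 → 8). Not NE.
(Passive, Accommodate, Accommodate): Entrant can switch to Withdraw (1 → 8). Not NE.
(Passive, Withdraw, Passive): Incumbent can switch to Moderate (7 → 8). Not NE.
(Passive, Withdraw, Accommodate): Incumbent can switch to Moderate (2 → 10). Not NE.
(Accommodate, Accommodate, Passive): Incumbent can switch to Passive (6 → 12). Not NE.
(Accommodate, Accommodate, Accommodate): Incumbent can switch to Moderate (2 → 6). Not NE.
(The remaining 2 profiles each have a profitable deviation by the same check.)

No pure-strategy Nash equilibrium.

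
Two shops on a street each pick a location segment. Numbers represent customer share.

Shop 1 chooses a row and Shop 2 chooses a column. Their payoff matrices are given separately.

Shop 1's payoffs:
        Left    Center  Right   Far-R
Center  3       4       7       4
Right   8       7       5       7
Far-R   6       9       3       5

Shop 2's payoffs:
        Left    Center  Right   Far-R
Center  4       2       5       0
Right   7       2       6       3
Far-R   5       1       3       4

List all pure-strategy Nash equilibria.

Pure-strategy Nash equilibria: (Center, Right), (Right, Left)

Mark each player's best response to every combination of opponents' strategies; a profile where every player is best-responding is a pure Nash equilibrium.
Shop 1 against Left: payoffs 3, 8, 6 → best response Right.
Shop 1 against Center: payoffs 4, 7, 9 → best response Far-R.
Shop 1 against Right: payoffs 7, 5, 3 → best response Center.
Shop 1 against Far-R: payoffs 4, 7, 5 → best response Right.
Shop 2 against Center: payoffs 4, 2, 5, 0 → best response Right.
Shop 2 against Right: payoffs 7, 2, 6, 3 → best response Left.
Shop 2 against Far-R: payoffs 5, 1, 3, 4 → best response Left.
Mutual best responses: (Center, Right); (Right, Left).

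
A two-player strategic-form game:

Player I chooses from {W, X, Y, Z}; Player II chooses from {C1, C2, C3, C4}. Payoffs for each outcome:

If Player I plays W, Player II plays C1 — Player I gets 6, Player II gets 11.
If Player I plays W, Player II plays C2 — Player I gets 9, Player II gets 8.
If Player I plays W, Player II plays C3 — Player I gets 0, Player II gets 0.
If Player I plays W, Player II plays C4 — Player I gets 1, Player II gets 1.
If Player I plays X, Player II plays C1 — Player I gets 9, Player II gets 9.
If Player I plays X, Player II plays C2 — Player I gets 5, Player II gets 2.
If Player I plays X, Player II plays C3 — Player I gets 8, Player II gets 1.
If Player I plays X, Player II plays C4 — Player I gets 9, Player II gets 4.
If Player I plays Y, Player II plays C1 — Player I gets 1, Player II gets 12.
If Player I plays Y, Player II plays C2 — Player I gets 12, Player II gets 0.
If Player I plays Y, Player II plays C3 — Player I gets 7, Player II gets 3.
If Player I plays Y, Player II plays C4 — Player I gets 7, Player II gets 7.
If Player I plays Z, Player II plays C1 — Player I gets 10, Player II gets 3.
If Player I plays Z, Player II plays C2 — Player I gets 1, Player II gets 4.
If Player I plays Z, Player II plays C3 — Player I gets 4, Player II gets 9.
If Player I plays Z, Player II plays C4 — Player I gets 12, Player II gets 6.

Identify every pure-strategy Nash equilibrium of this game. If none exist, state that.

This game has no pure Nash equilibrium.

Mark each player's best response to every combination of opponents' strategies; a profile where every player is best-responding is a pure Nash equilibrium.
Player I against C1: payoffs 6, 9, 1, 10 → best response Z.
Player I against C2: payoffs 9, 5, 12, 1 → best response Y.
Player I against C3: payoffs 0, 8, 7, 4 → best response X.
Player I against C4: payoffs 1, 9, 7, 12 → best response Z.
Player II against W: payoffs 11, 8, 0, 1 → best response C1.
Player II against X: payoffs 9, 2, 1, 4 → best response C1.
Player II against Y: payoffs 12, 0, 3, 7 → best response C1.
Player II against Z: payoffs 3, 4, 9, 6 → best response C3.
No profile is a mutual best response for all players.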